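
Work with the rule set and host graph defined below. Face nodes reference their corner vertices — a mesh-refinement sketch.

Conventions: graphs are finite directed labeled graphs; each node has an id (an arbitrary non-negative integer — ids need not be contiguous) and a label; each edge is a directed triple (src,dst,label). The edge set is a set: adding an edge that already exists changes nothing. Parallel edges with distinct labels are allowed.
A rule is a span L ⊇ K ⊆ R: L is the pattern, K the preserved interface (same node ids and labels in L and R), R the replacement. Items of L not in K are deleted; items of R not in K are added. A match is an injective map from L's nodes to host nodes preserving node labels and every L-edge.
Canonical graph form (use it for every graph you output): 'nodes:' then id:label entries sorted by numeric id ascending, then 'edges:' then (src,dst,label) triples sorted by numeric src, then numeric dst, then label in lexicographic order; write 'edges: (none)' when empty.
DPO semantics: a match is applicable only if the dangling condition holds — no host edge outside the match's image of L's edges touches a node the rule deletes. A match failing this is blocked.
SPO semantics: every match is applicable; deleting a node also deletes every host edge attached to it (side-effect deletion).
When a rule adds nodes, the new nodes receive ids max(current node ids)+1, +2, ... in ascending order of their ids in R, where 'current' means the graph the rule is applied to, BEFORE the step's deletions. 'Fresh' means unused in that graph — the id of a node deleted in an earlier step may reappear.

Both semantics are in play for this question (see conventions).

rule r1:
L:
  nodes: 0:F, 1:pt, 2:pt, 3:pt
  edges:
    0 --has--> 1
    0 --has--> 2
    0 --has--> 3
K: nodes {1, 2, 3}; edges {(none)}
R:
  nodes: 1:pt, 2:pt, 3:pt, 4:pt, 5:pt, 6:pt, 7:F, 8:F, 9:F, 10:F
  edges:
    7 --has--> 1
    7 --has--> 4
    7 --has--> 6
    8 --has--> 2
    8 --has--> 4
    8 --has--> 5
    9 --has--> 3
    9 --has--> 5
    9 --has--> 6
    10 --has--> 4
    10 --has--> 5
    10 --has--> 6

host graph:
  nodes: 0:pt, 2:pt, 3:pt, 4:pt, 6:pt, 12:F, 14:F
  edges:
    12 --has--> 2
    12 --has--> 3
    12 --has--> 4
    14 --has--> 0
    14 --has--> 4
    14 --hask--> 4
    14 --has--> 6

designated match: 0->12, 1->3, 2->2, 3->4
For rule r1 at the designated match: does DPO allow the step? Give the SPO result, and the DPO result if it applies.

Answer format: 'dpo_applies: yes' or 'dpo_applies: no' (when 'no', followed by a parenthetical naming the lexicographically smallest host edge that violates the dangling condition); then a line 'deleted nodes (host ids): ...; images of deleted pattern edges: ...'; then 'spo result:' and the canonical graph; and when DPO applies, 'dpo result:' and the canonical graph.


dpo_applies: yes
deleted nodes (host ids): 12; images of deleted pattern edges: (12,2,has); (12,3,has); (12,4,has)
spo result:
nodes: 0:pt, 2:pt, 3:pt, 4:pt, 6:pt, 14:F, 15:pt, 16:pt, 17:pt, 18:F, 19:F, 20:F, 21:F
edges: (14,0,has); (14,4,has); (14,4,hask); (14,6,has); (18,3,has); (18,15,has); (18,17,has); (19,2,has); (19,15,has); (19,16,has); (20,4,has); (20,16,has); (20,17,has); (21,15,has); (21,16,has); (21,17,has)
dpo result:
nodes: 0:pt, 2:pt, 3:pt, 4:pt, 6:pt, 14:F, 15:pt, 16:pt, 17:pt, 18:F, 19:F, 20:F, 21:F
edges: (14,0,has); (14,4,has); (14,4,hask); (14,6,has); (18,3,has); (18,15,has); (18,17,has); (19,2,has); (19,15,has); (19,16,has); (20,4,has); (20,16,has); (20,17,has); (21,15,has); (21,16,has); (21,17,has)


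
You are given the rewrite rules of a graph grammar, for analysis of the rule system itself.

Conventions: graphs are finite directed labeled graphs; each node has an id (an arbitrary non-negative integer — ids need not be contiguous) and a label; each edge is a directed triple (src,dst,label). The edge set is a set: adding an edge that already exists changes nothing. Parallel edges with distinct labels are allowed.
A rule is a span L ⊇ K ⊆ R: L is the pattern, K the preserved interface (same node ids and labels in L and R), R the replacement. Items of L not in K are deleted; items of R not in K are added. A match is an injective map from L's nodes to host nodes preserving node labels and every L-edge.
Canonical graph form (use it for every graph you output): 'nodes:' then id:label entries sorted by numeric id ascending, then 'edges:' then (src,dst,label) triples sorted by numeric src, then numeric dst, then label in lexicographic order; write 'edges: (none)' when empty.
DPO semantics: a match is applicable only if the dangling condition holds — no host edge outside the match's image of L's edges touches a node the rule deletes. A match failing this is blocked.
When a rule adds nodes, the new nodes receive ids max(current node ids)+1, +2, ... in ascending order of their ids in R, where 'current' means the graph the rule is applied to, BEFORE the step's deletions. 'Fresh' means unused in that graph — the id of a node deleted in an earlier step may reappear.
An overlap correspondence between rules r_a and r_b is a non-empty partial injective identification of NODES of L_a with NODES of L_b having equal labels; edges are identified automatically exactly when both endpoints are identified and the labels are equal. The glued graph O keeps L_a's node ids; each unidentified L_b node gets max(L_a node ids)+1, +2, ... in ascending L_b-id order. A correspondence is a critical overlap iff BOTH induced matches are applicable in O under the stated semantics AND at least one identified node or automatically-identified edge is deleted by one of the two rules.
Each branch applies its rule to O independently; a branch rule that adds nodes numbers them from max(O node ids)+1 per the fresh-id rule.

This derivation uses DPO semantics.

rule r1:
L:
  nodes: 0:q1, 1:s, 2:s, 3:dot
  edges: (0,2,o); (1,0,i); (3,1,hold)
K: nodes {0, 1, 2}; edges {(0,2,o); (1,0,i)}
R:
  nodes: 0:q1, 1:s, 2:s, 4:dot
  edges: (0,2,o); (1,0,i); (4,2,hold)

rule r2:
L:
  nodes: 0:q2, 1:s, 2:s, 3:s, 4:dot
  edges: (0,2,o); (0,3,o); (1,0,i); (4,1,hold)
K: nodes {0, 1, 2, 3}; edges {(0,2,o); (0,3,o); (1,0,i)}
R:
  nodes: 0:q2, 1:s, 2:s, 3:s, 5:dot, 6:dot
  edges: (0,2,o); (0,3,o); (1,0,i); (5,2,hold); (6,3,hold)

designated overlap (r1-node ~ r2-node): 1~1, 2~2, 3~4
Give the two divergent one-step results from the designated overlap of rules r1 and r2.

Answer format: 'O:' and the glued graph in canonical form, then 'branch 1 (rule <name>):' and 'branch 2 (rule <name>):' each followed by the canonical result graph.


O:
nodes: 0:q1, 1:s, 2:s, 3:dot, 4:q2, 5:s
edges: (0,2,o); (1,0,i); (1,4,i); (3,1,hold); (4,2,o); (4,5,o)
branch 1 (rule r1):
nodes: 0:q1, 1:s, 2:s, 4:q2, 5:s, 6:dot
edges: (0,2,o); (1,0,i); (1,4,i); (4,2,o); (4,5,o); (6,2,hold)
branch 2 (rule r2):
nodes: 0:q1, 1:s, 2:s, 4:q2, 5:s, 6:dot, 7:dot
edges: (0,2,o); (1,0,i); (1,4,i); (4,2,o); (4,5,o); (6,2,hold); (7,5,hold)


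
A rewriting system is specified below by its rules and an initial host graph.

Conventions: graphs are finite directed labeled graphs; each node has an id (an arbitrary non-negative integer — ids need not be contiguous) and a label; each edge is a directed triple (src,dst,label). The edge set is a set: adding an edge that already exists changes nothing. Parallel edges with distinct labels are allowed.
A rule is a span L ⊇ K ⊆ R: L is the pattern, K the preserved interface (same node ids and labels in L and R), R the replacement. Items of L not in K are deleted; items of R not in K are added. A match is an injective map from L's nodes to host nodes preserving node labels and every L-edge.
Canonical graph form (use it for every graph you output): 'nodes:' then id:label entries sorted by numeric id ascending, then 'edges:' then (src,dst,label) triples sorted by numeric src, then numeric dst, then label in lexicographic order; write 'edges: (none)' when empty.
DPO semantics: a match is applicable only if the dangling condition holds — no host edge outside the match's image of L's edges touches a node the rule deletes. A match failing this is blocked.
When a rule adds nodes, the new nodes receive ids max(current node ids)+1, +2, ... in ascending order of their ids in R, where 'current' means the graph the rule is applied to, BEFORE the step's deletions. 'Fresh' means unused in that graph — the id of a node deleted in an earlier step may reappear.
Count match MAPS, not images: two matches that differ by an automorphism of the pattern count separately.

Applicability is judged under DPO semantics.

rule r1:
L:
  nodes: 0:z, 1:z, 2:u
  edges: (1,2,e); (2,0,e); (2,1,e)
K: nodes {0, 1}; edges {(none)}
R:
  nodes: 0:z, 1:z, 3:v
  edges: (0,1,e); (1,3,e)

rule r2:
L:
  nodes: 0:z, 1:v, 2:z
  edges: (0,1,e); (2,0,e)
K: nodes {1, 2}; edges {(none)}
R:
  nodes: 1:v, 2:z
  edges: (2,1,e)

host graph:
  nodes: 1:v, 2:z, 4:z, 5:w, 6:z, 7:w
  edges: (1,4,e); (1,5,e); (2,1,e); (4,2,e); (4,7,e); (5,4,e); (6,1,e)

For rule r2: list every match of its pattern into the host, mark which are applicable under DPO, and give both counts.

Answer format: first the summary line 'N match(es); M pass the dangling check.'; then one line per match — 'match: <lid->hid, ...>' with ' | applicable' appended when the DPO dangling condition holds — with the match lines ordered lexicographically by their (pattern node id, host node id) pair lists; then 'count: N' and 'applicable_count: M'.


1 match(es); 1 pass the dangling check.
match: 0->2, 1->1, 2->4 | applicable
count: 1
applicable_count: 1


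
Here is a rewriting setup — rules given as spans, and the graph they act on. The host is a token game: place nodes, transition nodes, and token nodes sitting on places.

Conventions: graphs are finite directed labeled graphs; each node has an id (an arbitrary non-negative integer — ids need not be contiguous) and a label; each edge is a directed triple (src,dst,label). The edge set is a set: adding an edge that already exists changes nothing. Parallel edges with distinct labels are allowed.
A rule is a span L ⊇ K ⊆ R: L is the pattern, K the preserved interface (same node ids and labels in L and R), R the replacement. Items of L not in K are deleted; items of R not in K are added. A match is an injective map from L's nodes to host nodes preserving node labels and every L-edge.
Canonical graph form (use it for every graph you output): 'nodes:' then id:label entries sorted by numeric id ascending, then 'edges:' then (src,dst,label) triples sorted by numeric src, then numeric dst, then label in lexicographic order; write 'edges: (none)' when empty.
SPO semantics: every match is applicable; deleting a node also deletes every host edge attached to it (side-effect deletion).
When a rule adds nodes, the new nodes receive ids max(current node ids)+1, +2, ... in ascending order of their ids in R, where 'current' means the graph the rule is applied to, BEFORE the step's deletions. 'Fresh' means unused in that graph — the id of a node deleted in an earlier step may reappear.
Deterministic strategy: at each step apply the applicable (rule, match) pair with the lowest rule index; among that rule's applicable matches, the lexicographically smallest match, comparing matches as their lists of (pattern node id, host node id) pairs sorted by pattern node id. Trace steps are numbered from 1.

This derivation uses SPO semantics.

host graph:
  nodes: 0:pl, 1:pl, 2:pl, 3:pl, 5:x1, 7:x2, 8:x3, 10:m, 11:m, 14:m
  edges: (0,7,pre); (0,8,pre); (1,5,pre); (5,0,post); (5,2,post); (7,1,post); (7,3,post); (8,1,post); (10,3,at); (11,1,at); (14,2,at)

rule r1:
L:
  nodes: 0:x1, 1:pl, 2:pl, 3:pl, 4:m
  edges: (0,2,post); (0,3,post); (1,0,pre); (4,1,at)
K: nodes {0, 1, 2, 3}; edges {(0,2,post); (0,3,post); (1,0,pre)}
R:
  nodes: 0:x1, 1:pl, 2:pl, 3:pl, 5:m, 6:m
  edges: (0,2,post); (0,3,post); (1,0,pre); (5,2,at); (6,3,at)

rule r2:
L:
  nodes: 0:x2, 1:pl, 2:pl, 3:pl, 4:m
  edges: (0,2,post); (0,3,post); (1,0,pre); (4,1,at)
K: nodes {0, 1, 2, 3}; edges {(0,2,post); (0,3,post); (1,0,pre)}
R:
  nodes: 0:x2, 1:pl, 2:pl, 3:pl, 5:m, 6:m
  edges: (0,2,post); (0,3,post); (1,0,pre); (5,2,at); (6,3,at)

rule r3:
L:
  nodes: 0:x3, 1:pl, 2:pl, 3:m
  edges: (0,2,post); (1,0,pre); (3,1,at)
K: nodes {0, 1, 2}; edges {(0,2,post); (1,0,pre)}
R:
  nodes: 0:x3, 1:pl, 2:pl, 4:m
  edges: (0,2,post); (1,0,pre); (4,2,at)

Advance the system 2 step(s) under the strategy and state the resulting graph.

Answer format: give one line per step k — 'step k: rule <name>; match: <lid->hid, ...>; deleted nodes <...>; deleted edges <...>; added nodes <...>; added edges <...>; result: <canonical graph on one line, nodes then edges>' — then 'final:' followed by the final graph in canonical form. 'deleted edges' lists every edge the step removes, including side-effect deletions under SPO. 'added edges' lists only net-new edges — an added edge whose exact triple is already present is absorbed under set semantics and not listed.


step 1: rule r1; match: 0->5, 1->1, 2->0, 3->2, 4->11; deleted nodes 11; deleted edges (11,1,at); added nodes 15, 16; added edges (15,0,at); (16,2,at); result: nodes: 0:pl, 1:pl, 2:pl, 3:pl, 5:x1, 7:x2, 8:x3, 10:m, 14:m, 15:m, 16:m edges: (0,7,pre); (0,8,pre); (1,5,pre); (5,0,post); (5,2,post); (7,1,post); (7,3,post); (8,1,post); (10,3,at); (14,2,at); (15,0,at); (16,2,at)
step 2: rule r2; match: 0->7, 1->0, 2->1, 3->3, 4->15; deleted nodes 15; deleted edges (15,0,at); added nodes 17, 18; added edges (17,1,at); (18,3,at); result: nodes: 0:pl, 1:pl, 2:pl, 3:pl, 5:x1, 7:x2, 8:x3, 10:m, 14:m, 16:m, 17:m, 18:m edges: (0,7,pre); (0,8,pre); (1,5,pre); (5,0,post); (5,2,post); (7,1,post); (7,3,post); (8,1,post); (10,3,at); (14,2,at); (16,2,at); (17,1,at); (18,3,at)
final:
nodes: 0:pl, 1:pl, 2:pl, 3:pl, 5:x1, 7:x2, 8:x3, 10:m, 14:m, 16:m, 17:m, 18:m
edges: (0,7,pre); (0,8,pre); (1,5,pre); (5,0,post); (5,2,post); (7,1,post); (7,3,post); (8,1,post); (10,3,at); (14,2,at); (16,2,at); (17,1,at); (18,3,at)


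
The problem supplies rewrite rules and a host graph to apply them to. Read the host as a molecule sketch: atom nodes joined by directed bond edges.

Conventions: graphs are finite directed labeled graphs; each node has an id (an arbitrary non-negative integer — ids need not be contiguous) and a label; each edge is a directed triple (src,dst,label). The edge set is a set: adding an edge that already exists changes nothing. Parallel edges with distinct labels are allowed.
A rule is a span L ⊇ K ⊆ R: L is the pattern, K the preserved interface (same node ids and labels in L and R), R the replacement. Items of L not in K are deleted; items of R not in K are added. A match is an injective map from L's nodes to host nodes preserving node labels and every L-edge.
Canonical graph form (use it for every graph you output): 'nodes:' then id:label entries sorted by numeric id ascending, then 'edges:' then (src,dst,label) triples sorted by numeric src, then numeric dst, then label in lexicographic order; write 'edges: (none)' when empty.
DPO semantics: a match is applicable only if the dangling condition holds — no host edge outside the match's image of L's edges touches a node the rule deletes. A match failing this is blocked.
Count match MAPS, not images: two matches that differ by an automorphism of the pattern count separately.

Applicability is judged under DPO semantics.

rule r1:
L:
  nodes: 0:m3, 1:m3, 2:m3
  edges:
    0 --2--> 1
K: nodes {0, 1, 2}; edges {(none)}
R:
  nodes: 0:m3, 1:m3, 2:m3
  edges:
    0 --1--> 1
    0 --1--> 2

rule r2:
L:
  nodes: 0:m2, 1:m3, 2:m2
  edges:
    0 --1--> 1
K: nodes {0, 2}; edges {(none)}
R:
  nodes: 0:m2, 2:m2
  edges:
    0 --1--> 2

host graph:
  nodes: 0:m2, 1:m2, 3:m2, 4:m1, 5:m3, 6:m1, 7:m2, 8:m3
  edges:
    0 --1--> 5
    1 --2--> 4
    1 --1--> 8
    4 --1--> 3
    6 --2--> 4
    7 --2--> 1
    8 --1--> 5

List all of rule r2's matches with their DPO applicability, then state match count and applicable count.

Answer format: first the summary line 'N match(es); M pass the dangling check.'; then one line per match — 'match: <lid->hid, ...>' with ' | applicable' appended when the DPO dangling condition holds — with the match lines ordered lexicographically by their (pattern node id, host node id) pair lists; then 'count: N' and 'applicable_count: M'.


6 match(es); 0 pass the dangling check.
match: 0->0, 1->5, 2->1
match: 0->0, 1->5, 2->3
match: 0->0, 1->5, 2->7
match: 0->1, 1->8, 2->0
match: 0->1, 1->8, 2->3
match: 0->1, 1->8, 2->7
count: 6
applicable_count: 0


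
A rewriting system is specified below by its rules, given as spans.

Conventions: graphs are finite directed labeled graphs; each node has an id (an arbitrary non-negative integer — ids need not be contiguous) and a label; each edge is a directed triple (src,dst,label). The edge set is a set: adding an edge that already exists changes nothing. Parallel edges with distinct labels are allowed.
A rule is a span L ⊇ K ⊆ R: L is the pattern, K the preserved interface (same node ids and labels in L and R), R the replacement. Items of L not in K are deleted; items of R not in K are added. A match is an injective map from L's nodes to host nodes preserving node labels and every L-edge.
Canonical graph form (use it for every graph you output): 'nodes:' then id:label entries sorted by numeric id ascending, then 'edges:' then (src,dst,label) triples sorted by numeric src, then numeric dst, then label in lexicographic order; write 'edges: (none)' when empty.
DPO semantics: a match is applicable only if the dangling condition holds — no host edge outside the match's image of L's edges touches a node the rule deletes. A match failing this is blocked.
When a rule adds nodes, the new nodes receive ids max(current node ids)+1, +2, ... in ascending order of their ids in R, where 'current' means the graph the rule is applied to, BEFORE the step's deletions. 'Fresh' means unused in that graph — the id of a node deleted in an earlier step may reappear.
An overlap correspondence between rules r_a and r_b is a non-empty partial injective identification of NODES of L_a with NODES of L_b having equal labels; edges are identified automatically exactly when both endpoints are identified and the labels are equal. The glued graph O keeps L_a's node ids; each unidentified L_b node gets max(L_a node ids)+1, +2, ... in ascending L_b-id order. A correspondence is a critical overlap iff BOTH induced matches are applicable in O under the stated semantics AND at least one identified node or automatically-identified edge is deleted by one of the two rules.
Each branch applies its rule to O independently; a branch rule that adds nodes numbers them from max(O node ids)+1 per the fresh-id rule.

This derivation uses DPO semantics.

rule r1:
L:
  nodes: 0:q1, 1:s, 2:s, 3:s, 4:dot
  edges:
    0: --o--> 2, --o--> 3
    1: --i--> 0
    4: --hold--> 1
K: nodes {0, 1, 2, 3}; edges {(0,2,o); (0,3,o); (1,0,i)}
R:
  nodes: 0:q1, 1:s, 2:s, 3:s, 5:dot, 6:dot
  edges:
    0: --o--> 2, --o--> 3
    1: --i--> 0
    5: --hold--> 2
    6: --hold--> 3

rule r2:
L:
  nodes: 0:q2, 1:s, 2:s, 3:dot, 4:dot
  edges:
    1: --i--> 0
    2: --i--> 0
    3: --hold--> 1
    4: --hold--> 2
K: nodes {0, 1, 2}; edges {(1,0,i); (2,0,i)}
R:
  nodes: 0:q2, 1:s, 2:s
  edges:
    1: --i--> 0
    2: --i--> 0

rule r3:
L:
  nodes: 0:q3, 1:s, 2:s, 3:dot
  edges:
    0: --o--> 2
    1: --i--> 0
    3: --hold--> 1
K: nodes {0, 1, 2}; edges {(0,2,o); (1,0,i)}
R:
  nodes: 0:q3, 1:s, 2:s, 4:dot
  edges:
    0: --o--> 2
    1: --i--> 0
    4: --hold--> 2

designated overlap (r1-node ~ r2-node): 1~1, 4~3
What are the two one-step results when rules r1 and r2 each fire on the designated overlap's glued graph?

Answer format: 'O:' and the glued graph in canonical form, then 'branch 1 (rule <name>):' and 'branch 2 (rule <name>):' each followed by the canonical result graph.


O:
nodes: 0:q1, 1:s, 2:s, 3:s, 4:dot, 5:q2, 6:s, 7:dot
edges: (0,2,o); (0,3,o); (1,0,i); (1,5,i); (4,1,hold); (6,5,i); (7,6,hold)
branch 1 (rule r1):
nodes: 0:q1, 1:s, 2:s, 3:s, 5:q2, 6:s, 7:dot, 8:dot, 9:dot
edges: (0,2,o); (0,3,o); (1,0,i); (1,5,i); (6,5,i); (7,6,hold); (8,2,hold); (9,3,hold)
branch 2 (rule r2):
nodes: 0:q1, 1:s, 2:s, 3:s, 5:q2, 6:s
edges: (0,2,o); (0,3,o); (1,0,i); (1,5,i); (6,5,i)


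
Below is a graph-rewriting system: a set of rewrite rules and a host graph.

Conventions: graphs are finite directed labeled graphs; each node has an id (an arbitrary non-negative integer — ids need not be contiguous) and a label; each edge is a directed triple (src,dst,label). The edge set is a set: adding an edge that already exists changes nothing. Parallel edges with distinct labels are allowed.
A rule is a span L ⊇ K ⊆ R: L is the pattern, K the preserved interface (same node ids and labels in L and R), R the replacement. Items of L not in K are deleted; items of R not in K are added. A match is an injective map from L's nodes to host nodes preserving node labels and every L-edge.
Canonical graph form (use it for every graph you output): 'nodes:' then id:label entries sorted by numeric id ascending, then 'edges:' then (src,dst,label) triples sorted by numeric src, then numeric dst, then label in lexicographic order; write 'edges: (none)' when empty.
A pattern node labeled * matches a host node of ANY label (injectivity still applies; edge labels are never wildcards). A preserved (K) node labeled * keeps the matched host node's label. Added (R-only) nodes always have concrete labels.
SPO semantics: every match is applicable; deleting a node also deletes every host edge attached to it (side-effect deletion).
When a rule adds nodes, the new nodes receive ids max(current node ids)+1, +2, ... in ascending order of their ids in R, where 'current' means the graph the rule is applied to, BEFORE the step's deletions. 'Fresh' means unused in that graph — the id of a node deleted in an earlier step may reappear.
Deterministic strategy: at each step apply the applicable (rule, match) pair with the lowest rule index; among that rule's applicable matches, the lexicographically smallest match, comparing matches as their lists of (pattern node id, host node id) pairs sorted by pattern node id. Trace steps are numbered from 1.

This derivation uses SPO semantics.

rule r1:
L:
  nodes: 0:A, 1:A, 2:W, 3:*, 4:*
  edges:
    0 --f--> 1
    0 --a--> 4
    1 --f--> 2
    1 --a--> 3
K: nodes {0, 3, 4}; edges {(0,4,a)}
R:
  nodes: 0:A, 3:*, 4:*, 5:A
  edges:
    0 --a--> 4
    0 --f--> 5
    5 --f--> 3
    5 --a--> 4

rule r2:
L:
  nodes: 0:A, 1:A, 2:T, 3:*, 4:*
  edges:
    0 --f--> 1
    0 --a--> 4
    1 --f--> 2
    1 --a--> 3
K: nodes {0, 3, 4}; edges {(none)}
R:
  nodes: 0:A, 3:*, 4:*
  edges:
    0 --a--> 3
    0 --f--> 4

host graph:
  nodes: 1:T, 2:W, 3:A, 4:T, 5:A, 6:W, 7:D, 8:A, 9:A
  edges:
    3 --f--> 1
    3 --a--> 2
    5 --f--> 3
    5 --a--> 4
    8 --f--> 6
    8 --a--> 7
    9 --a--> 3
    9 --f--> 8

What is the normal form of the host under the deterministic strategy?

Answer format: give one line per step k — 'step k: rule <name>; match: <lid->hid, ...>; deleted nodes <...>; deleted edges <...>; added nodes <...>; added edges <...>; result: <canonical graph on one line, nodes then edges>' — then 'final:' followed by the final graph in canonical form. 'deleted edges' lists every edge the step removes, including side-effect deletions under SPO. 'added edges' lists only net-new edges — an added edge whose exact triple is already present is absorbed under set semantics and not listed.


step 1: rule r1; match: 0->9, 1->8, 2->6, 3->7, 4->3; deleted nodes 6, 8; deleted edges (8,6,f); (8,7,a); (9,8,f); added nodes 10; added edges (9,10,f); (10,3,a); (10,7,f); result: nodes: 1:T, 2:W, 3:A, 4:T, 5:A, 7:D, 9:A, 10:A edges: (3,1,f); (3,2,a); (5,3,f); (5,4,a); (9,3,a); (9,10,f); (10,3,a); (10,7,f)
step 2: rule r2; match: 0->5, 1->3, 2->1, 3->2, 4->4; deleted nodes 1, 3; deleted edges (3,1,f); (3,2,a); (5,3,f); (5,4,a); (9,3,a); (10,3,a); added nodes (none); added edges (5,2,a); (5,4,f); result: nodes: 2:W, 4:T, 5:A, 7:D, 9:A, 10:A edges: (5,2,a); (5,4,f); (9,10,f); (10,7,f)
final:
nodes: 2:W, 4:T, 5:A, 7:D, 9:A, 10:A
edges: (5,2,a); (5,4,f); (9,10,f); (10,7,f)


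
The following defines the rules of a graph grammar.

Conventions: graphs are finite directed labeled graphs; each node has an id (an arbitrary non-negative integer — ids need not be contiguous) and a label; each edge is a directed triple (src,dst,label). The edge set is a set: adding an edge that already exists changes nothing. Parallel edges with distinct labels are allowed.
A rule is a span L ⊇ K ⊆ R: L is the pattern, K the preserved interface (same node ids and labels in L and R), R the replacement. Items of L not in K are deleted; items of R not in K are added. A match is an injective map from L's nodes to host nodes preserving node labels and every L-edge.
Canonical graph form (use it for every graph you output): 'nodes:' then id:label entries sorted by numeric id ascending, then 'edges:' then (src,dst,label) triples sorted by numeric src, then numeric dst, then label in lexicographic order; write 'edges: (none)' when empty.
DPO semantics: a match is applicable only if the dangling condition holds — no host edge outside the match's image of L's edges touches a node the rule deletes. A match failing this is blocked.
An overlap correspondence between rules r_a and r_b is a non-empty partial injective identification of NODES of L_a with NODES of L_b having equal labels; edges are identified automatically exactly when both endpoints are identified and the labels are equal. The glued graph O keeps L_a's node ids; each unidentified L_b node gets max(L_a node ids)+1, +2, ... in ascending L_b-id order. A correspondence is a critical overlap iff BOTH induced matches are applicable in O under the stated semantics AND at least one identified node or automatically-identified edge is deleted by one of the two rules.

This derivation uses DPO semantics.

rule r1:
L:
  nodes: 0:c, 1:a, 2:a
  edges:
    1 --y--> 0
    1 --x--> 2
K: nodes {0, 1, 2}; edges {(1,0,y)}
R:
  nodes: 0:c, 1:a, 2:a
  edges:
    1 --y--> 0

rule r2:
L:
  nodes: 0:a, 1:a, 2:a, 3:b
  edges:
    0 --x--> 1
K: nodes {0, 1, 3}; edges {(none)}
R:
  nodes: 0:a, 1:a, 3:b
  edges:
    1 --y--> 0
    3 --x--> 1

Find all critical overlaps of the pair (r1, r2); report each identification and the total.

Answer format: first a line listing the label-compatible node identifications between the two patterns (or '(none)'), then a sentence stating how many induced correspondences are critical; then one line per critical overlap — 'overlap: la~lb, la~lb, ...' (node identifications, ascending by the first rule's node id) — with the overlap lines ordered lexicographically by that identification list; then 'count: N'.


label-compatible node identifications between L(r1) and L(r2): 1~0, 1~1, 1~2, 2~0, 2~1, 2~2
1 of the induced correspondences is a critical overlap of r1 and r2.
overlap: 1~0, 2~1
count: 1


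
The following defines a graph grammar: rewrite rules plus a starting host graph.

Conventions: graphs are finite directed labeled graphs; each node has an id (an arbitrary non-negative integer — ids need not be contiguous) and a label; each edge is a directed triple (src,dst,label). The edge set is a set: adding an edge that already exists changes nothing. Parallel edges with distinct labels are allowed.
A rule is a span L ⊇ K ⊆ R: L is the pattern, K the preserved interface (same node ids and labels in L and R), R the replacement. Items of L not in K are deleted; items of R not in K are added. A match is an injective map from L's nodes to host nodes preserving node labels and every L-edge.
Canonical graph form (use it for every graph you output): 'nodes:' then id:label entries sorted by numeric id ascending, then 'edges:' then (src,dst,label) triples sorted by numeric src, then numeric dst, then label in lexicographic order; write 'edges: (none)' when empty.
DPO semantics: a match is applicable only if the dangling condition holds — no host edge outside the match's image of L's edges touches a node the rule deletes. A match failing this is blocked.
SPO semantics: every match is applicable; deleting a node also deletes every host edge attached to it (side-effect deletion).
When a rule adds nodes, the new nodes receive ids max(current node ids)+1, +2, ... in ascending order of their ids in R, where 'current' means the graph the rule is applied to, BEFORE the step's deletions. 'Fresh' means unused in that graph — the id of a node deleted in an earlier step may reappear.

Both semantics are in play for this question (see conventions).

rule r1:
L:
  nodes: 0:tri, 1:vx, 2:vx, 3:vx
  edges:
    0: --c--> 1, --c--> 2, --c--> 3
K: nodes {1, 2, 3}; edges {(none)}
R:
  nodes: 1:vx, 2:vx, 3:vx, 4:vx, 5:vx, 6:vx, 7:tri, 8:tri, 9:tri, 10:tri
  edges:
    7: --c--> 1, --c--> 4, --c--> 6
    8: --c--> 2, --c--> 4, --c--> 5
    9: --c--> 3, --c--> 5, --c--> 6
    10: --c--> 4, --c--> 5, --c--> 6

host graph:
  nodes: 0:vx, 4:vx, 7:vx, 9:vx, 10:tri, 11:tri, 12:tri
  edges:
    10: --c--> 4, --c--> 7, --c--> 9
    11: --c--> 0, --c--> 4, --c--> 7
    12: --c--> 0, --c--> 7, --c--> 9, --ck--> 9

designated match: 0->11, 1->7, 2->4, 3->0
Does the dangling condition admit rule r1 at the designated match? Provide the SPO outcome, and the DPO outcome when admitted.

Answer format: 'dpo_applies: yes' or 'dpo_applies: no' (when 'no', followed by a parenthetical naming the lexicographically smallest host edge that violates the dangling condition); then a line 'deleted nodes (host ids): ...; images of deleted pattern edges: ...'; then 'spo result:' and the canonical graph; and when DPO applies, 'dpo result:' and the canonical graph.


dpo_applies: yes
deleted nodes (host ids): 11; images of deleted pattern edges: (11,0,c); (11,4,c); (11,7,c)
spo result:
nodes: 0:vx, 4:vx, 7:vx, 9:vx, 10:tri, 12:tri, 13:vx, 14:vx, 15:vx, 16:tri, 17:tri, 18:tri, 19:tri
edges: (10,4,c); (10,7,c); (10,9,c); (12,0,c); (12,7,c); (12,9,c); (12,9,ck); (16,7,c); (16,13,c); (16,15,c); (17,4,c); (17,13,c); (17,14,c); (18,0,c); (18,14,c); (18,15,c); (19,13,c); (19,14,c); (19,15,c)
dpo result:
nodes: 0:vx, 4:vx, 7:vx, 9:vx, 10:tri, 12:tri, 13:vx, 14:vx, 15:vx, 16:tri, 17:tri, 18:tri, 19:tri
edges: (10,4,c); (10,7,c); (10,9,c); (12,0,c); (12,7,c); (12,9,c); (12,9,ck); (16,7,c); (16,13,c); (16,15,c); (17,4,c); (17,13,c); (17,14,c); (18,0,c); (18,14,c); (18,15,c); (19,13,c); (19,14,c); (19,15,c)


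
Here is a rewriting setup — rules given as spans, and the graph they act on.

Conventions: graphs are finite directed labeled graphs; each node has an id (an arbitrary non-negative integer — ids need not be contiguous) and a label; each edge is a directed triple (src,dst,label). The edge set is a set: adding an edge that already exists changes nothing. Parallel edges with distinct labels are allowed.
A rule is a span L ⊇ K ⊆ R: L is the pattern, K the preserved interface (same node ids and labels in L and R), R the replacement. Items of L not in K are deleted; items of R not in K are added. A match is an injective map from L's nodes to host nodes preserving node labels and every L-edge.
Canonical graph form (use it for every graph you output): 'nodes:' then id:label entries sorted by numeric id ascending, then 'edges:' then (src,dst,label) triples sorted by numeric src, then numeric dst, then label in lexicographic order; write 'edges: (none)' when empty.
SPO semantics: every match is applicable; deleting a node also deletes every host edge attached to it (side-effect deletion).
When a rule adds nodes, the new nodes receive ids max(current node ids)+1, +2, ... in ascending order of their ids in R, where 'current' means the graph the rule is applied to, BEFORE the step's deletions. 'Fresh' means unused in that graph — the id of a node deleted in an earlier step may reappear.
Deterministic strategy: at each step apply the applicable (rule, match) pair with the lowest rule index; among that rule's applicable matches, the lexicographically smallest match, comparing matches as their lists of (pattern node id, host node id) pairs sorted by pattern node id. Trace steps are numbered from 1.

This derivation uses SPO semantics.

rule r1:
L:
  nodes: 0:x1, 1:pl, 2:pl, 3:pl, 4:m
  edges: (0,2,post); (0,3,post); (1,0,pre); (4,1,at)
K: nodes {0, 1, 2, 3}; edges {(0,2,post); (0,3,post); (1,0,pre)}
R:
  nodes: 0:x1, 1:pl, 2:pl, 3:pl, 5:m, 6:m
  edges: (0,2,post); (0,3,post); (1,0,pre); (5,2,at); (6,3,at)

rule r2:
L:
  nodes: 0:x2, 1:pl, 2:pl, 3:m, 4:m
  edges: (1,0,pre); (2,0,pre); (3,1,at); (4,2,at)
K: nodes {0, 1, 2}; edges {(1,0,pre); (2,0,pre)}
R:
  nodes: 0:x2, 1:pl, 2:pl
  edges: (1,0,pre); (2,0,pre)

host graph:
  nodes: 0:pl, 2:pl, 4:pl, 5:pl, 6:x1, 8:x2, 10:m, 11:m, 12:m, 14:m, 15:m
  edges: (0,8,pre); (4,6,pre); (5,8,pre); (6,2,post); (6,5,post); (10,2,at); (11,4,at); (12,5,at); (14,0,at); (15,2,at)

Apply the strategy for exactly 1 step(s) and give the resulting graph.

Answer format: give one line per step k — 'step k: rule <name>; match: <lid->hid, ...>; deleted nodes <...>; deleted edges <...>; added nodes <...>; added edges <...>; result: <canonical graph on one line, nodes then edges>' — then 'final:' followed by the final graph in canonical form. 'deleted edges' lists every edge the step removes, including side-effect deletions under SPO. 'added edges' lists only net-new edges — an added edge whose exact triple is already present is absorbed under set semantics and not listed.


step 1: rule r1; match: 0->6, 1->4, 2->2, 3->5, 4->11; deleted nodes 11; deleted edges (11,4,at); added nodes 16, 17; added edges (16,2,at); (17,5,at); result: nodes: 0:pl, 2:pl, 4:pl, 5:pl, 6:x1, 8:x2, 10:m, 12:m, 14:m, 15:m, 16:m, 17:m edges: (0,8,pre); (4,6,pre); (5,8,pre); (6,2,post); (6,5,post); (10,2,at); (12,5,at); (14,0,at); (15,2,at); (16,2,at); (17,5,at)
final:
nodes: 0:pl, 2:pl, 4:pl, 5:pl, 6:x1, 8:x2, 10:m, 12:m, 14:m, 15:m, 16:m, 17:m
edges: (0,8,pre); (4,6,pre); (5,8,pre); (6,2,post); (6,5,post); (10,2,at); (12,5,at); (14,0,at); (15,2,at); (16,2,at); (17,5,at)


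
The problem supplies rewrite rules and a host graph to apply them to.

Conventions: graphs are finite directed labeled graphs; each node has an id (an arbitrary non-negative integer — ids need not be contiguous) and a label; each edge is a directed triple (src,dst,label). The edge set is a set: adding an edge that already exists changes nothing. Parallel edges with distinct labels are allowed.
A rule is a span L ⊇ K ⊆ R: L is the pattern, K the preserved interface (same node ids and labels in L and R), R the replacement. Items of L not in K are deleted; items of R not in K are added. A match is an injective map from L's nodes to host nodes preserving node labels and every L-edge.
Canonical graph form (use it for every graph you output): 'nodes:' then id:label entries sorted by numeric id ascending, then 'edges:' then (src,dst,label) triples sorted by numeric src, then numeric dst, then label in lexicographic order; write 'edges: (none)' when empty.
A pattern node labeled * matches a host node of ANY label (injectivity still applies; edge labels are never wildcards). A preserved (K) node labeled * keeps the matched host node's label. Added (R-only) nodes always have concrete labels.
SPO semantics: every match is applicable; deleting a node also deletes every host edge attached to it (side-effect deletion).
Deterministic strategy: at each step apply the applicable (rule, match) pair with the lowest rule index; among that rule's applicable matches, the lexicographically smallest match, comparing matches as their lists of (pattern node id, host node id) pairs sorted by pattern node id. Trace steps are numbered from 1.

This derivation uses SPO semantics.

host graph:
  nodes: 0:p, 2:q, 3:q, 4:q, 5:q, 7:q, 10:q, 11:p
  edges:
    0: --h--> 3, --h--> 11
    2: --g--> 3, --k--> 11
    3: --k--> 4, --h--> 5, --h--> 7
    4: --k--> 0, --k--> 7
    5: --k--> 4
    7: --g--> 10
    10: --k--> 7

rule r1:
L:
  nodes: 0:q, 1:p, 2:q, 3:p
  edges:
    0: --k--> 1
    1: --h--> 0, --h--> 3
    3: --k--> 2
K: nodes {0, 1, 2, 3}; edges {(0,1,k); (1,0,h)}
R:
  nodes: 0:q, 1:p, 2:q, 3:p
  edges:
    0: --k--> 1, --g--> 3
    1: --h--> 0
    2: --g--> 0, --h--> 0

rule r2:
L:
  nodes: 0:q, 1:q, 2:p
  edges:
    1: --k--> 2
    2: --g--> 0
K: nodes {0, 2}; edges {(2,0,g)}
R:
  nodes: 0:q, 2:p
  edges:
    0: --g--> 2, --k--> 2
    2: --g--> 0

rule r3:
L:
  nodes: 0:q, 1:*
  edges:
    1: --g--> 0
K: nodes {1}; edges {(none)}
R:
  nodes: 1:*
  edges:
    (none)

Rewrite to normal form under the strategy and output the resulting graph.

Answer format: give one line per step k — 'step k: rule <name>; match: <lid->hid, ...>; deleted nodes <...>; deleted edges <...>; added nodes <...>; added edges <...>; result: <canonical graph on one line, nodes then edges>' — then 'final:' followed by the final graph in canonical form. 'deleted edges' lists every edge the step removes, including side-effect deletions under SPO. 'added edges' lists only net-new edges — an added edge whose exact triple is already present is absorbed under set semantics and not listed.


step 1: rule r3; match: 0->3, 1->2; deleted nodes 3; deleted edges (0,3,h); (2,3,g); (3,4,k); (3,5,h); (3,7,h); added nodes (none); added edges (none); result: nodes: 0:p, 2:q, 4:q, 5:q, 7:q, 10:q, 11:p edges: (0,11,h); (2,11,k); (4,0,k); (4,7,k); (5,4,k); (7,10,g); (10,7,k)
step 2: rule r3; match: 0->10, 1->7; deleted nodes 10; deleted edges (7,10,g); (10,7,k); added nodes (none); added edges (none); result: nodes: 0:p, 2:q, 4:q, 5:q, 7:q, 11:p edges: (0,11,h); (2,11,k); (4,0,k); (4,7,k); (5,4,k)
final:
nodes: 0:p, 2:q, 4:q, 5:q, 7:q, 11:p
edges: (0,11,h); (2,11,k); (4,0,k); (4,7,k); (5,4,k)


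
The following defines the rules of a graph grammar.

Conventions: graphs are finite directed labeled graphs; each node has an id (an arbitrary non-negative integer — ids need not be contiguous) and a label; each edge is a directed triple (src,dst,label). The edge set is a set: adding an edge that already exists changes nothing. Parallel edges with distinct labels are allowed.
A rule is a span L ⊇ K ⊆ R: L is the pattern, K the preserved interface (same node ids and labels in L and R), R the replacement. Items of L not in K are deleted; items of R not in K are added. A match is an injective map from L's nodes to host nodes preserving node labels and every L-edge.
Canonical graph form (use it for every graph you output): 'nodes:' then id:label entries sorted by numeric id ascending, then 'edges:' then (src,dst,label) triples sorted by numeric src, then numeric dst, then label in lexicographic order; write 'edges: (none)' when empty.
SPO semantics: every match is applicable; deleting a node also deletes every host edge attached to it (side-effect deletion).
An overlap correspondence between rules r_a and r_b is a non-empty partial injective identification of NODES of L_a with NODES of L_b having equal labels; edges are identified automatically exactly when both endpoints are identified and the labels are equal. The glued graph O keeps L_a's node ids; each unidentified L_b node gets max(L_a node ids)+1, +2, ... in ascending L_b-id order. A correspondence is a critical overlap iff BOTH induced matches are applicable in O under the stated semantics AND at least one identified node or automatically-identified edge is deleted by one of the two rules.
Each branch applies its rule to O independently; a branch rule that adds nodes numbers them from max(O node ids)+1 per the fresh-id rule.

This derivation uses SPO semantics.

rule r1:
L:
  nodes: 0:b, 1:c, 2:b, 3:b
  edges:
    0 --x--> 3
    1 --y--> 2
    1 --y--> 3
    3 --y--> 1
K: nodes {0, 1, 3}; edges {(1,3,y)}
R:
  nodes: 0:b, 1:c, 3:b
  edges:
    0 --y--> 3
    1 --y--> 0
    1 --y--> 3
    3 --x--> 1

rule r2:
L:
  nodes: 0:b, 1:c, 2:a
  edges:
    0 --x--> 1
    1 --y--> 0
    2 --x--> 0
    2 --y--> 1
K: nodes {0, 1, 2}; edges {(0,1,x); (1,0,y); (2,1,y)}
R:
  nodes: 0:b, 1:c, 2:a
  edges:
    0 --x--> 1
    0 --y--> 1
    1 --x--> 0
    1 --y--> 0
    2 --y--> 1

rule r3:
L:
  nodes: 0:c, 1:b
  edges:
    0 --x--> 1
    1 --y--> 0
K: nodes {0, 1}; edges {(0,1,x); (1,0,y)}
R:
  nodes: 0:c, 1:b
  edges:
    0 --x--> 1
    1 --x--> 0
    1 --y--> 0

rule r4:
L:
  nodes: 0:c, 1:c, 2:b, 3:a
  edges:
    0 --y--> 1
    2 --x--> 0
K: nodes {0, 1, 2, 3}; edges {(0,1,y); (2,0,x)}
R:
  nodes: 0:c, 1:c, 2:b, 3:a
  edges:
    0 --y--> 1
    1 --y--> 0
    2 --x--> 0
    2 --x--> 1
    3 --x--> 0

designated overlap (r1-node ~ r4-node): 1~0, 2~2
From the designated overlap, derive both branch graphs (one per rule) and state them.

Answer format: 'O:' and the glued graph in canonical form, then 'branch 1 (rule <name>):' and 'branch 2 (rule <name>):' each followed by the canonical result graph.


O:
nodes: 0:b, 1:c, 2:b, 3:b, 4:c, 5:a
edges: (0,3,x); (1,2,y); (1,3,y); (1,4,y); (2,1,x); (3,1,y)
branch 1 (rule r1):
nodes: 0:b, 1:c, 3:b, 4:c, 5:a
edges: (0,3,y); (1,0,y); (1,3,y); (1,4,y); (3,1,x)
branch 2 (rule r4):
nodes: 0:b, 1:c, 2:b, 3:b, 4:c, 5:a
edges: (0,3,x); (1,2,y); (1,3,y); (1,4,y); (2,1,x); (2,4,x); (3,1,y); (4,1,y); (5,1,x)
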